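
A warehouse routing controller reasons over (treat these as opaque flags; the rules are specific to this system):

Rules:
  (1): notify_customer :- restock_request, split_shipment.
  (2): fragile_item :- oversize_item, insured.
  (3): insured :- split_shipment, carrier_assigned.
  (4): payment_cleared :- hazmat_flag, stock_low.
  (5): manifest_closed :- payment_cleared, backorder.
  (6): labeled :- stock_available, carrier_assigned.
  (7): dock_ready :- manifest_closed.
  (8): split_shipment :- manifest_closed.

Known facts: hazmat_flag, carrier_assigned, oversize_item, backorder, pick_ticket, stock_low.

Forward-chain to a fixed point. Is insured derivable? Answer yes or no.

[1] (4) [payment_cleared :- hazmat_flag, stock_low.]. ⇒ new: payment_cleared.
[2] (5) [manifest_closed :- payment_cleared, backorder.]. ⇒ new: manifest_closed.
[3] (7) [dock_ready :- manifest_closed.]; (8) [split_shipment :- manifest_closed.]. ⇒ new: dock_ready, split_shipment.
[4] (3) [insured :- split_shipment, carrier_assigned.]. ⇒ new: insured.
[5] (2) [fragile_item :- oversize_item, insured.]. ⇒ new: fragile_item.
insured appears in round 4, so it is derivable.

yes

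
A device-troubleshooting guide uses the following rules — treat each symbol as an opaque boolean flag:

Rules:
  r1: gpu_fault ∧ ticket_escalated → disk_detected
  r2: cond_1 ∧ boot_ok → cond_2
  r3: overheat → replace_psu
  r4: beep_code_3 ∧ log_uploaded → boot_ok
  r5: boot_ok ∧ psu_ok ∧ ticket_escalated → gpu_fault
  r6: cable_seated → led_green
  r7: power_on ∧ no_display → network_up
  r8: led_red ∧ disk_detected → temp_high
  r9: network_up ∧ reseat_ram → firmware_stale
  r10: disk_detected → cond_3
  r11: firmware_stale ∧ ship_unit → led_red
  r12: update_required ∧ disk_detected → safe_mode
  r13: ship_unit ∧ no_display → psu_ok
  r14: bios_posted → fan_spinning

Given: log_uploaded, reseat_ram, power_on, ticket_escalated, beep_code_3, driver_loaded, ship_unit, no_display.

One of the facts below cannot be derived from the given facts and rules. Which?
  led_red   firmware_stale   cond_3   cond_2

cond_2

Round 1 fires r4, r7, r13, giving boot_ok, network_up, psu_ok.
Round 2 fires r5, r9, giving gpu_fault, firmware_stale.
Round 3 fires r1, r11, giving disk_detected, led_red.
Round 4 fires r8, r10, giving temp_high, cond_3.
Derived: firmware_stale (round 2), led_red (round 3), cond_3 (round 4). cond_2 never appears in any round.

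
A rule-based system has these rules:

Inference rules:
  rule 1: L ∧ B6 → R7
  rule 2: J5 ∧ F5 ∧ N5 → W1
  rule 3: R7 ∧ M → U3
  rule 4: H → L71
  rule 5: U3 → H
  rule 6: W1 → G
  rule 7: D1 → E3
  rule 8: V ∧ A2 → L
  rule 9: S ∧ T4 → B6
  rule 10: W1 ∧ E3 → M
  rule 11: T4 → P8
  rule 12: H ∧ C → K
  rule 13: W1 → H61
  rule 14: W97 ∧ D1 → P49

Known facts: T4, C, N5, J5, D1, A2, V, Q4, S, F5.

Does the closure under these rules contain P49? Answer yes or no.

Round 1 — rule 2, rule 7, rule 8, rule 9, rule 11, derive W1, E3, L, B6, P8.
Round 2 — rule 1, rule 6, rule 10, rule 13, derive R7, G, M, H61.
Round 3 — rule 3, derive U3.
Round 4 — rule 5, derive H.
Round 5 — rule 4, rule 12, derive L71, K.
Fixed point reached. P49 is concluded only by rule 14; rule 14 needs W97 (never derived).

no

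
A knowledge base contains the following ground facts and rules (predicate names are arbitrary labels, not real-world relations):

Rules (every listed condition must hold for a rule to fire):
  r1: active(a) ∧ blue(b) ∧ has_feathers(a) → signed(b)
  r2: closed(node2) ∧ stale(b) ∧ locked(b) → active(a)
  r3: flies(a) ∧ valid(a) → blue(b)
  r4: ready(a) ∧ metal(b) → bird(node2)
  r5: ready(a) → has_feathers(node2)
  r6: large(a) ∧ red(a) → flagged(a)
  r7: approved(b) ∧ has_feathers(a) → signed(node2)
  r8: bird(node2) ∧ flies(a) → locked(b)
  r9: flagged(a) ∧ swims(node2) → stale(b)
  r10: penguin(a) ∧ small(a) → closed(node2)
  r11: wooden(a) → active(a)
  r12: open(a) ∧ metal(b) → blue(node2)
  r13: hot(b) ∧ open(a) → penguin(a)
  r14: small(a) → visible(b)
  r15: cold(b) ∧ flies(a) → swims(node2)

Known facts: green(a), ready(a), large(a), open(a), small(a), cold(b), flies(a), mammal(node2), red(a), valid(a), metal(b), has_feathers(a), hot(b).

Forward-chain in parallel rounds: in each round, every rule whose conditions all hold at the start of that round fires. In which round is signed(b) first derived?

4

Round 1 fires r3, r4, r5, r6, r12, r13, r14, r15, giving blue(b), bird(node2), has_feathers(node2), flagged(a), blue(node2), penguin(a), visible(b), swims(node2).
Round 2 fires r8, r9, r10, giving locked(b), stale(b), closed(node2).
Round 3 fires r2, giving active(a).
Round 4 fires r1, giving signed(b).
signed(b) first appears in round 4.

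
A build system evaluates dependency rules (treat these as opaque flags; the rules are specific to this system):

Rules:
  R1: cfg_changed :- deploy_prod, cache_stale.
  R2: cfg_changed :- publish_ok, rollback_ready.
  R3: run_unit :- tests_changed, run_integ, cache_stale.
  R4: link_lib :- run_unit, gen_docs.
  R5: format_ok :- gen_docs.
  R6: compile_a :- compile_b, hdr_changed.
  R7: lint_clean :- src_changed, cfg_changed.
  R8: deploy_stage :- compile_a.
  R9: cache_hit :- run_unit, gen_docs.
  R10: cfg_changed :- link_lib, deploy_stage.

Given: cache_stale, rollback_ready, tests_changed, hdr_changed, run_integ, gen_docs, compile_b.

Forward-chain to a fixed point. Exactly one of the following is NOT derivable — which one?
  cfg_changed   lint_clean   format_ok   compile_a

lint_clean

[1] R3 [run_unit :- tests_changed, run_integ, cache_stale.]; R5 [format_ok :- gen_docs.]; R6 [compile_a :- compile_b, hdr_changed.]. ⇒ new: run_unit, format_ok, compile_a.
[2] R4 [link_lib :- run_unit, gen_docs.]; R8 [deploy_stage :- compile_a.]; R9 [cache_hit :- run_unit, gen_docs.]. ⇒ new: link_lib, deploy_stage, cache_hit.
[3] R10 [cfg_changed :- link_lib, deploy_stage.]. ⇒ new: cfg_changed.
Derived: cfg_changed (round 3), format_ok (round 1), compile_a (round 1). lint_clean never appears in any round.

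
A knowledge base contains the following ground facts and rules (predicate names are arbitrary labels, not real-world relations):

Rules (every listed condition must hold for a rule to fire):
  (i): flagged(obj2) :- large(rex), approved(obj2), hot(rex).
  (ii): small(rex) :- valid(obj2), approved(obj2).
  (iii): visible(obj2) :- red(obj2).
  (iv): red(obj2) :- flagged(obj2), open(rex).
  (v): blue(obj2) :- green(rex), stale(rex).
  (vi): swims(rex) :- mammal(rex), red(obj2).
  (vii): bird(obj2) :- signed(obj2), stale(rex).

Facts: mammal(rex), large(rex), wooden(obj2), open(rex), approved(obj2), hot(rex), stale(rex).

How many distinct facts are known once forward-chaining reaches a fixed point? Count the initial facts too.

Round 1: (i) [flagged(obj2) :- large(rex), approved(obj2), hot(rex).]. Adds flagged(obj2).
Round 2: (iv) [red(obj2) :- flagged(obj2), open(rex).]. Adds red(obj2).
Round 3: (iii) [visible(obj2) :- red(obj2).]; (vi) [swims(rex) :- mammal(rex), red(obj2).]. Adds visible(obj2), swims(rex).
Closure: {approved(obj2), flagged(obj2), hot(rex), large(rex), mammal(rex), open(rex), red(obj2), stale(rex), swims(rex), visible(obj2), wooden(obj2)} — 11 facts.

11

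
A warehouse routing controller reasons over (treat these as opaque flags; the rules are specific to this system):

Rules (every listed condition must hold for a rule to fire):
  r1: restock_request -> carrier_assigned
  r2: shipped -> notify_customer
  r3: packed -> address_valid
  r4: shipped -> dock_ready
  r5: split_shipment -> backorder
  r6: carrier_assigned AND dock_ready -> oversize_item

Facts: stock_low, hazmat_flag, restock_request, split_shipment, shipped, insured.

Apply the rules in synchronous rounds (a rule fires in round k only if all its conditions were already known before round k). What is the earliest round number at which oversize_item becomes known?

2

Round 1: r1 [restock_request -> carrier_assigned]; r2 [shipped -> notify_customer]; r4 [shipped -> dock_ready]; r5 [split_shipment -> backorder]. New: carrier_assigned, notify_customer, dock_ready, backorder.
Round 2: r6 [carrier_assigned AND dock_ready -> oversize_item]. New: oversize_item.
oversize_item first appears in round 2.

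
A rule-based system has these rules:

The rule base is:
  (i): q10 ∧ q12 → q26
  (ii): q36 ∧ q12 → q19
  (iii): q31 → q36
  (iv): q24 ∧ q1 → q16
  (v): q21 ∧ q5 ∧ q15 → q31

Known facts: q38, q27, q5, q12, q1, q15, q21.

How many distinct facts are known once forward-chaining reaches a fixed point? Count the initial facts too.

10

Round 1 fires (v), giving q31.
Round 2 fires (iii), giving q36.
Round 3 fires (ii), giving q19.
Closure: {q1, q12, q15, q19, q21, q27, q31, q36, q38, q5} — 10 facts.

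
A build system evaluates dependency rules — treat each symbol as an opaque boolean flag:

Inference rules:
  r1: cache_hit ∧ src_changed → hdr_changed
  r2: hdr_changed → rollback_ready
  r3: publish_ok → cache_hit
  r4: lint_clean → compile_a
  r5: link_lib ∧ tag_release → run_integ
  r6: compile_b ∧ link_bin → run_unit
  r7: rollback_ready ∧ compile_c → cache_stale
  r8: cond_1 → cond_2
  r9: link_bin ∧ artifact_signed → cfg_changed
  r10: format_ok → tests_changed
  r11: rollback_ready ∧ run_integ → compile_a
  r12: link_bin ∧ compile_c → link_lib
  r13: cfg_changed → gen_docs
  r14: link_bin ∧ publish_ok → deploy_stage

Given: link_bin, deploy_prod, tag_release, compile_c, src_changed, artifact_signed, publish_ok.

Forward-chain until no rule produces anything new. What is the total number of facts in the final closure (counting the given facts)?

17

Round 1: r3 [publish_ok → cache_hit]; r9 [link_bin ∧ artifact_signed → cfg_changed]; r12 [link_bin ∧ compile_c → link_lib]; r14 [link_bin ∧ publish_ok → deploy_stage]. Adds cache_hit, cfg_changed, link_lib, deploy_stage.
Round 2: r1 [cache_hit ∧ src_changed → hdr_changed]; r5 [link_lib ∧ tag_release → run_integ]; r13 [cfg_changed → gen_docs]. Adds hdr_changed, run_integ, gen_docs.
Round 3: r2 [hdr_changed → rollback_ready]. Adds rollback_ready.
Round 4: r7 [rollback_ready ∧ compile_c → cache_stale]; r11 [rollback_ready ∧ run_integ → compile_a]. Adds cache_stale, compile_a.
Closure: {artifact_signed, cache_hit, cache_stale, cfg_changed, compile_a, compile_c, deploy_prod, deploy_stage, gen_docs, hdr_changed, link_bin, link_lib, publish_ok, rollback_ready, run_integ, src_changed, tag_release} — 17 facts.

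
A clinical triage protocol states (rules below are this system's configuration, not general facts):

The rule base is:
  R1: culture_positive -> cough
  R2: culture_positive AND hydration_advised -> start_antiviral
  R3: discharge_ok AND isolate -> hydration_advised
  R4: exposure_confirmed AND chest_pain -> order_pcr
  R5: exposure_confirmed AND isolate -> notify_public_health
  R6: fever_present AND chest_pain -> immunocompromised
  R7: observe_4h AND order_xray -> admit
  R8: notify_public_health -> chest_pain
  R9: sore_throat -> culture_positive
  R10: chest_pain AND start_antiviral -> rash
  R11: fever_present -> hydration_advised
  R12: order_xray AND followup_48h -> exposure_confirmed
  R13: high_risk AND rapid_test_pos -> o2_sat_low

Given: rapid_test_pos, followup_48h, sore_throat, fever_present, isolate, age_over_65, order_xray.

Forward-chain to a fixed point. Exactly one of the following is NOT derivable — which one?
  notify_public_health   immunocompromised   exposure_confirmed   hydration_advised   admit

admit

Round 1 — R9, R11, R12, derive culture_positive, hydration_advised, exposure_confirmed.
Round 2 — R1, R2, R5, derive cough, start_antiviral, notify_public_health.
Round 3 — R8, derive chest_pain.
Round 4 — R4, R6, R10, derive order_pcr, immunocompromised, rash.
Derived: immunocompromised (round 4), exposure_confirmed (round 1), hydration_advised (round 1), notify_public_health (round 2). admit never appears in any round.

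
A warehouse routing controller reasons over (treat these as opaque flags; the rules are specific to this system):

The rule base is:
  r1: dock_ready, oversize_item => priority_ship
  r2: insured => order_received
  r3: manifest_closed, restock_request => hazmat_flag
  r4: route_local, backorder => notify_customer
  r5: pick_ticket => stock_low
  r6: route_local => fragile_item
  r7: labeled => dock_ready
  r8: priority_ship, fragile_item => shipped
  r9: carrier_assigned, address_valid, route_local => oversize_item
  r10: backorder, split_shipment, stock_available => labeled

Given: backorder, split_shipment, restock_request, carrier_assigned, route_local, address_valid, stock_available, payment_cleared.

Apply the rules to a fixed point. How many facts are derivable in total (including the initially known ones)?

15

Round 1: r4 [route_local, backorder => notify_customer]; r6 [route_local => fragile_item]; r9 [carrier_assigned, address_valid, route_local => oversize_item]; r10 [backorder, split_shipment, stock_available => labeled]. Adds notify_customer, fragile_item, oversize_item, labeled.
Round 2: r7 [labeled => dock_ready]. Adds dock_ready.
Round 3: r1 [dock_ready, oversize_item => priority_ship]. Adds priority_ship.
Round 4: r8 [priority_ship, fragile_item => shipped]. Adds shipped.
Closure: {address_valid, backorder, carrier_assigned, dock_ready, fragile_item, labeled, notify_customer, oversize_item, payment_cleared, priority_ship, restock_request, route_local, shipped, split_shipment, stock_available} — 15 facts.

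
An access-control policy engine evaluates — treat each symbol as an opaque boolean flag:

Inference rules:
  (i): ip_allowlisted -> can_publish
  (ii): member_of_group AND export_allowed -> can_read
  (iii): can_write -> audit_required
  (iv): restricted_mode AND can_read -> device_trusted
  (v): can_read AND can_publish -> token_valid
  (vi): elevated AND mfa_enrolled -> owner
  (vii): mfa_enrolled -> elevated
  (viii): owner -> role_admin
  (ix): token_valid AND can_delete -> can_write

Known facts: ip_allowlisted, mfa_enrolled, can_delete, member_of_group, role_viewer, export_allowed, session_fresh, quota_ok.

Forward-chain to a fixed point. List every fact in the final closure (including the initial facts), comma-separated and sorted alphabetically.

audit_required, can_delete, can_publish, can_read, can_write, elevated, export_allowed, ip_allowlisted, member_of_group, mfa_enrolled, owner, quota_ok, role_admin, role_viewer, session_fresh, token_valid

Round 1: (i) [ip_allowlisted -> can_publish]; (ii) [member_of_group AND export_allowed -> can_read]; (vii) [mfa_enrolled -> elevated]. New: can_publish, can_read, elevated.
Round 2: (v) [can_read AND can_publish -> token_valid]; (vi) [elevated AND mfa_enrolled -> owner]. New: token_valid, owner.
Round 3: (viii) [owner -> role_admin]; (ix) [token_valid AND can_delete -> can_write]. New: role_admin, can_write.
Round 4: (iii) [can_write -> audit_required]. New: audit_required.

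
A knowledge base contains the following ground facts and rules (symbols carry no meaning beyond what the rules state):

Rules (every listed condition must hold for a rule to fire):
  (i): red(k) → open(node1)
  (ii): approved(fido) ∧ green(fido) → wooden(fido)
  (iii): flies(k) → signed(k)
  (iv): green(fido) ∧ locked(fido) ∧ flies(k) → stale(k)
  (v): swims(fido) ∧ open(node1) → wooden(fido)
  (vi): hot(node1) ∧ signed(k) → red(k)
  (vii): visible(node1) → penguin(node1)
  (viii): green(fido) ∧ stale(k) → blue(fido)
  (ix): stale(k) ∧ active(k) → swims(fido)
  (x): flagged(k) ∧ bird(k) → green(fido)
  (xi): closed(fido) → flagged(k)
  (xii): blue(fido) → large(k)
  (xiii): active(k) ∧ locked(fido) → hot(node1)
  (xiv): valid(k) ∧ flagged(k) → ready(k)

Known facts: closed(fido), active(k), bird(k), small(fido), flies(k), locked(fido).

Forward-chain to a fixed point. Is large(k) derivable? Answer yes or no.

yes

Round 1: (iii) [flies(k) → signed(k)]; (xi) [closed(fido) → flagged(k)]; (xiii) [active(k) ∧ locked(fido) → hot(node1)]. Adds signed(k), flagged(k), hot(node1).
Round 2: (vi) [hot(node1) ∧ signed(k) → red(k)]; (x) [flagged(k) ∧ bird(k) → green(fido)]. Adds red(k), green(fido).
Round 3: (i) [red(k) → open(node1)]; (iv) [green(fido) ∧ locked(fido) ∧ flies(k) → stale(k)]. Adds open(node1), stale(k).
Round 4: (viii) [green(fido) ∧ stale(k) → blue(fido)]; (ix) [stale(k) ∧ active(k) → swims(fido)]. Adds blue(fido), swims(fido).
Round 5: (v) [swims(fido) ∧ open(node1) → wooden(fido)]; (xii) [blue(fido) → large(k)]. Adds wooden(fido), large(k).
large(k) appears in round 5, so it is derivable.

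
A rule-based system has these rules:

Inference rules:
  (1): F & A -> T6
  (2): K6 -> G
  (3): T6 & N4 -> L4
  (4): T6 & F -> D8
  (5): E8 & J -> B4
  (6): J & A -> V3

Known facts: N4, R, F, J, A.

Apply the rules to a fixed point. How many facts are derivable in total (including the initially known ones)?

9

Round 1 fires (1), (6), giving T6, V3.
Round 2 fires (3), (4), giving L4, D8.
Closure: {A, D8, F, J, L4, N4, R, T6, V3} — 9 facts.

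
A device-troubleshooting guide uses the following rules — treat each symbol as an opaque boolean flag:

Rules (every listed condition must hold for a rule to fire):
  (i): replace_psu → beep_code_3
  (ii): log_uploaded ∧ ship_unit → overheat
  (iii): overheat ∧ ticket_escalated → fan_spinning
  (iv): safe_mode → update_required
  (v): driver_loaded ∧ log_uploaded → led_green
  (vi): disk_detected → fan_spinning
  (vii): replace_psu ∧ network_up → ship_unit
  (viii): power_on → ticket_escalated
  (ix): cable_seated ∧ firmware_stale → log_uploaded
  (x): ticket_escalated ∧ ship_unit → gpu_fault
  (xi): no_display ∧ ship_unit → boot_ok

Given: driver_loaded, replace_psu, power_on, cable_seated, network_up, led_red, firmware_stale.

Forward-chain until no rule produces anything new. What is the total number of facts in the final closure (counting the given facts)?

15

Round 1 fires (i), (vii), (viii), (ix), giving beep_code_3, ship_unit, ticket_escalated, log_uploaded.
Round 2 fires (ii), (v), (x), giving overheat, led_green, gpu_fault.
Round 3 fires (iii), giving fan_spinning.
Closure: {beep_code_3, cable_seated, driver_loaded, fan_spinning, firmware_stale, gpu_fault, led_green, led_red, log_uploaded, network_up, overheat, power_on, replace_psu, ship_unit, ticket_escalated} — 15 facts.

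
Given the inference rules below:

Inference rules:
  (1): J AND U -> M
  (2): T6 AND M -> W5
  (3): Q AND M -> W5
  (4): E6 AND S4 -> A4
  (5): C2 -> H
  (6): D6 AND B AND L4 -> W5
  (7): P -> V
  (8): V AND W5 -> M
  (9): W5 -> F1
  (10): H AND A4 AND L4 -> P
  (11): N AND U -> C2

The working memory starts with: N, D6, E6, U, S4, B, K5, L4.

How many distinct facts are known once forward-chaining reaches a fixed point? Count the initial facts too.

16

[1] (4) [E6 AND S4 -> A4]; (6) [D6 AND B AND L4 -> W5]; (11) [N AND U -> C2]. ⇒ new: A4, W5, C2.
[2] (5) [C2 -> H]; (9) [W5 -> F1]. ⇒ new: H, F1.
[3] (10) [H AND A4 AND L4 -> P]. ⇒ new: P.
[4] (7) [P -> V]. ⇒ new: V.
[5] (8) [V AND W5 -> M]. ⇒ new: M.
Closure: {A4, B, C2, D6, E6, F1, H, K5, L4, M, N, P, S4, U, V, W5} — 16 facts.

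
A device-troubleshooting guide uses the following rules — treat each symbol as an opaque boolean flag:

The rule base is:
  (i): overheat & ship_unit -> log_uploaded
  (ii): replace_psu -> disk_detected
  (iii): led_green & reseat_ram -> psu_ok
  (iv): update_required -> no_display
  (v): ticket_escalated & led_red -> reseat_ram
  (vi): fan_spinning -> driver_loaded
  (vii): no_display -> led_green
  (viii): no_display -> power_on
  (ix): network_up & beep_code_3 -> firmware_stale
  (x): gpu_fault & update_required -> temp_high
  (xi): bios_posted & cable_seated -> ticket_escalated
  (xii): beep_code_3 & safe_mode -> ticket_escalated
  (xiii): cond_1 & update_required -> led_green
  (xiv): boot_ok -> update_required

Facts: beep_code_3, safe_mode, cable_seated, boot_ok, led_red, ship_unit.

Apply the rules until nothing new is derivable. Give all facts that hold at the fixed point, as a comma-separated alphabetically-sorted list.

Round 1 fires (xii), (xiv), giving ticket_escalated, update_required.
Round 2 fires (iv), (v), giving no_display, reseat_ram.
Round 3 fires (vii), (viii), giving led_green, power_on.
Round 4 fires (iii), giving psu_ok.

beep_code_3, boot_ok, cable_seated, led_green, led_red, no_display, power_on, psu_ok, reseat_ram, safe_mode, ship_unit, ticket_escalated, update_required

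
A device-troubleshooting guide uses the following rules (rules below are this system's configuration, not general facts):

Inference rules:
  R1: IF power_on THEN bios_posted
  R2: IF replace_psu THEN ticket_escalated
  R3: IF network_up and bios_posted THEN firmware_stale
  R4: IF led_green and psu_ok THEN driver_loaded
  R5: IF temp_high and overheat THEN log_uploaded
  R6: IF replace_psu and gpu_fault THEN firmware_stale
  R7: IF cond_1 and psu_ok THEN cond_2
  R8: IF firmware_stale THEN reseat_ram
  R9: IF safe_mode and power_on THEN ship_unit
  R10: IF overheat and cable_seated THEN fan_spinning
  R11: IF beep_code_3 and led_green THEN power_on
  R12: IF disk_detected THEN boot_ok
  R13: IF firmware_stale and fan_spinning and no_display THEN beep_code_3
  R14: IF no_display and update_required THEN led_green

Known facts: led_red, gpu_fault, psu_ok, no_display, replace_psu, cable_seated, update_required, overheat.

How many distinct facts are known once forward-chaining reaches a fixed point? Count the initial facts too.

Round 1: R2 [IF replace_psu THEN ticket_escalated]; R6 [IF replace_psu and gpu_fault THEN firmware_stale]; R10 [IF overheat and cable_seated THEN fan_spinning]; R14 [IF no_display and update_required THEN led_green]. New: ticket_escalated, firmware_stale, fan_spinning, led_green.
Round 2: R4 [IF led_green and psu_ok THEN driver_loaded]; R8 [IF firmware_stale THEN reseat_ram]; R13 [IF firmware_stale and fan_spinning and no_display THEN beep_code_3]. New: driver_loaded, reseat_ram, beep_code_3.
Round 3: R11 [IF beep_code_3 and led_green THEN power_on]. New: power_on.
Round 4: R1 [IF power_on THEN bios_posted]. New: bios_posted.
Closure: {beep_code_3, bios_posted, cable_seated, driver_loaded, fan_spinning, firmware_stale, gpu_fault, led_green, led_red, no_display, overheat, power_on, psu_ok, replace_psu, reseat_ram, ticket_escalated, update_required} — 17 facts.

17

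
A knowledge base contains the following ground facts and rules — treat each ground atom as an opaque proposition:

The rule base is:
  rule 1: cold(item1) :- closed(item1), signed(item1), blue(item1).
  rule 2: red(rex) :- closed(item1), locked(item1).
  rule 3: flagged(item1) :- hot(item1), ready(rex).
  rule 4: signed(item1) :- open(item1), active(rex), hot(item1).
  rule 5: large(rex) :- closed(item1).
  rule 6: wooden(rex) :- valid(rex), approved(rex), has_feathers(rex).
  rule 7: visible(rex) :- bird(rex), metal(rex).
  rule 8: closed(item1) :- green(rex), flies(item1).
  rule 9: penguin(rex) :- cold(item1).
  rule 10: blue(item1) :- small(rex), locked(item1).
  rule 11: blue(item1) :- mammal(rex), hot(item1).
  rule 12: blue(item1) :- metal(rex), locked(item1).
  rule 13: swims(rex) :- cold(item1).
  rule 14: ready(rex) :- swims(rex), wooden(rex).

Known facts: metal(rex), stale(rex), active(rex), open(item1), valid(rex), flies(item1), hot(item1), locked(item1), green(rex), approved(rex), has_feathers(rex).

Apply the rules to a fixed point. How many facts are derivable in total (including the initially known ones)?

Round 1: rule 4 [signed(item1) :- open(item1), active(rex), hot(item1).]; rule 6 [wooden(rex) :- valid(rex), approved(rex), has_feathers(rex).]; rule 8 [closed(item1) :- green(rex), flies(item1).]; rule 12 [blue(item1) :- metal(rex), locked(item1).]. New: signed(item1), wooden(rex), closed(item1), blue(item1).
Round 2: rule 1 [cold(item1) :- closed(item1), signed(item1), blue(item1).]; rule 2 [red(rex) :- closed(item1), locked(item1).]; rule 5 [large(rex) :- closed(item1).]. New: cold(item1), red(rex), large(rex).
Round 3: rule 9 [penguin(rex) :- cold(item1).]; rule 13 [swims(rex) :- cold(item1).]. New: penguin(rex), swims(rex).
Round 4: rule 14 [ready(rex) :- swims(rex), wooden(rex).]. New: ready(rex).
Round 5: rule 3 [flagged(item1) :- hot(item1), ready(rex).]. New: flagged(item1).
Closure: {active(rex), approved(rex), blue(item1), closed(item1), cold(item1), flagged(item1), flies(item1), green(rex), has_feathers(rex), hot(item1), large(rex), locked(item1), metal(rex), open(item1), penguin(rex), ready(rex), red(rex), signed(item1), stale(rex), swims(rex), valid(rex), wooden(rex)} — 22 facts.

22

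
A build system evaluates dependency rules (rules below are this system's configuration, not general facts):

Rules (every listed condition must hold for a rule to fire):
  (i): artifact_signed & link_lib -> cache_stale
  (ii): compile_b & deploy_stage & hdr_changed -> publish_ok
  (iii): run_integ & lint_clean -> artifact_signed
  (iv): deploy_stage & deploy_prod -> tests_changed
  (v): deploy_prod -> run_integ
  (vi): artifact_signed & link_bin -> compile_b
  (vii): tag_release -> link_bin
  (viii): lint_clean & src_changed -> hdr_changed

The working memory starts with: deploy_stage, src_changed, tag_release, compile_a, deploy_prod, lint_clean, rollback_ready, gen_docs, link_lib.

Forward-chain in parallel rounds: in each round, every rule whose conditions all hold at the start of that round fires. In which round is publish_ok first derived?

4

Round 1 fires (iv), (v), (vii), (viii), giving tests_changed, run_integ, link_bin, hdr_changed.
Round 2 fires (iii), giving artifact_signed.
Round 3 fires (i), (vi), giving cache_stale, compile_b.
Round 4 fires (ii), giving publish_ok.
publish_ok first appears in round 4.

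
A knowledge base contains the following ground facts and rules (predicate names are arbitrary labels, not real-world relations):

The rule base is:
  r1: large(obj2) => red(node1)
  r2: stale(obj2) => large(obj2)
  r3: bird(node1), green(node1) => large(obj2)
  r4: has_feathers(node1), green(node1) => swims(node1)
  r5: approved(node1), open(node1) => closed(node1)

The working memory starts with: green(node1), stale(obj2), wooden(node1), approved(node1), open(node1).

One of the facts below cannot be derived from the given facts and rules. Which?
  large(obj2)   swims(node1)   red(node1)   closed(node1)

swims(node1)

[1] r2 [stale(obj2) => large(obj2)]; r5 [approved(node1), open(node1) => closed(node1)]. ⇒ new: large(obj2), closed(node1).
[2] r1 [large(obj2) => red(node1)]. ⇒ new: red(node1).
Derived: large(obj2) (round 1), red(node1) (round 2), closed(node1) (round 1). swims(node1) never appears in any round.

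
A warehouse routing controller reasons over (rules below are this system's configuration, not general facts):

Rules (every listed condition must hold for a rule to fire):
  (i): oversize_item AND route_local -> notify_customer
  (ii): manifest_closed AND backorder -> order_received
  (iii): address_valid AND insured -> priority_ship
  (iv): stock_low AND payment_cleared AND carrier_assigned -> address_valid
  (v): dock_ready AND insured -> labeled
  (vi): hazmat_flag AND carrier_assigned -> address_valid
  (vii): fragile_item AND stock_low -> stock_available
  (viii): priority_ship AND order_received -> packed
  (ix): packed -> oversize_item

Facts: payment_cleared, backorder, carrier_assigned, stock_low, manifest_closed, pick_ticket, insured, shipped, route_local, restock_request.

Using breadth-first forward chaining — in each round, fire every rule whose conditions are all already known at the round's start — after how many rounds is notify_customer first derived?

Round 1 fires (ii), (iv), giving order_received, address_valid.
Round 2 fires (iii), giving priority_ship.
Round 3 fires (viii), giving packed.
Round 4 fires (ix), giving oversize_item.
Round 5 fires (i), giving notify_customer.
notify_customer first appears in round 5.

5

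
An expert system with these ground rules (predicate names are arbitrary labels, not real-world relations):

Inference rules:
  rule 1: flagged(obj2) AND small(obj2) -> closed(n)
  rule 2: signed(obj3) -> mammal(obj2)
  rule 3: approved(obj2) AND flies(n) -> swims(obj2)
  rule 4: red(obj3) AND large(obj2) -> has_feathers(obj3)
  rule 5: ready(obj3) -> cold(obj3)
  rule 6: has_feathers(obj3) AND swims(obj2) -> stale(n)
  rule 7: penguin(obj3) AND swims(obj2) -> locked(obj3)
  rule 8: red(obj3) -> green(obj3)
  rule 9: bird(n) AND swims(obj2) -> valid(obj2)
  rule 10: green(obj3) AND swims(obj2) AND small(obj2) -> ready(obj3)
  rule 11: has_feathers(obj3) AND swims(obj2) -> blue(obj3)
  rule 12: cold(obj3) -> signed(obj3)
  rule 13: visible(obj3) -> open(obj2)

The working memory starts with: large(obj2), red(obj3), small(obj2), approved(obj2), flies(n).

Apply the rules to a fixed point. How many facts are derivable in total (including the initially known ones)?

14

Round 1 — rule 3, rule 4, rule 8, derive swims(obj2), has_feathers(obj3), green(obj3).
Round 2 — rule 6, rule 10, rule 11, derive stale(n), ready(obj3), blue(obj3).
Round 3 — rule 5, derive cold(obj3).
Round 4 — rule 12, derive signed(obj3).
Round 5 — rule 2, derive mammal(obj2).
Closure: {approved(obj2), blue(obj3), cold(obj3), flies(n), green(obj3), has_feathers(obj3), large(obj2), mammal(obj2), ready(obj3), red(obj3), signed(obj3), small(obj2), stale(n), swims(obj2)} — 14 facts.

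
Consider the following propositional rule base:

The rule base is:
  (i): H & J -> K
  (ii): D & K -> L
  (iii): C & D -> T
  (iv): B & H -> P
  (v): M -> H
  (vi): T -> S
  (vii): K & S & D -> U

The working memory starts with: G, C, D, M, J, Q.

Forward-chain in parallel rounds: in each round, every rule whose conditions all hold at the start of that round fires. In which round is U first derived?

Round 1: (iii) [C & D -> T]; (v) [M -> H]. New: T, H.
Round 2: (i) [H & J -> K]; (vi) [T -> S]. New: K, S.
Round 3: (ii) [D & K -> L]; (vii) [K & S & D -> U]. New: L, U.
U first appears in round 3.

3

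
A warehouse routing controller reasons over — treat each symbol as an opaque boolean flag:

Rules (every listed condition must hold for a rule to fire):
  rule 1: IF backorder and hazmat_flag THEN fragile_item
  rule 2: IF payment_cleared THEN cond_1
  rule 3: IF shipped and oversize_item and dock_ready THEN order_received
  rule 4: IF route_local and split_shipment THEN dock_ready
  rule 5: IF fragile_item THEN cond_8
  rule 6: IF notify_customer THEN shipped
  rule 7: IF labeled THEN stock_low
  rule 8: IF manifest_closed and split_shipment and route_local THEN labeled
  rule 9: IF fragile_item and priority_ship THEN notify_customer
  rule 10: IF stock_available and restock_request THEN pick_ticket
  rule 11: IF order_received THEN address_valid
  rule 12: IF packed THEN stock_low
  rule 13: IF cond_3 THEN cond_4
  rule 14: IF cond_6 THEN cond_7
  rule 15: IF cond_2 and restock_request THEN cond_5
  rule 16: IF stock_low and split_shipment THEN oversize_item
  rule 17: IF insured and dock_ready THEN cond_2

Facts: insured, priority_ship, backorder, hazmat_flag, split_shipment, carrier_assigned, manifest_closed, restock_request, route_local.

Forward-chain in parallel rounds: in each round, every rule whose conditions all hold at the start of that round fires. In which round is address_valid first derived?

5

Round 1 fires rule 1, rule 4, rule 8, giving fragile_item, dock_ready, labeled.
Round 2 fires rule 5, rule 7, rule 9, rule 17, giving cond_8, stock_low, notify_customer, cond_2.
Round 3 fires rule 6, rule 15, rule 16, giving shipped, cond_5, oversize_item.
Round 4 fires rule 3, giving order_received.
Round 5 fires rule 11, giving address_valid.
address_valid first appears in round 5.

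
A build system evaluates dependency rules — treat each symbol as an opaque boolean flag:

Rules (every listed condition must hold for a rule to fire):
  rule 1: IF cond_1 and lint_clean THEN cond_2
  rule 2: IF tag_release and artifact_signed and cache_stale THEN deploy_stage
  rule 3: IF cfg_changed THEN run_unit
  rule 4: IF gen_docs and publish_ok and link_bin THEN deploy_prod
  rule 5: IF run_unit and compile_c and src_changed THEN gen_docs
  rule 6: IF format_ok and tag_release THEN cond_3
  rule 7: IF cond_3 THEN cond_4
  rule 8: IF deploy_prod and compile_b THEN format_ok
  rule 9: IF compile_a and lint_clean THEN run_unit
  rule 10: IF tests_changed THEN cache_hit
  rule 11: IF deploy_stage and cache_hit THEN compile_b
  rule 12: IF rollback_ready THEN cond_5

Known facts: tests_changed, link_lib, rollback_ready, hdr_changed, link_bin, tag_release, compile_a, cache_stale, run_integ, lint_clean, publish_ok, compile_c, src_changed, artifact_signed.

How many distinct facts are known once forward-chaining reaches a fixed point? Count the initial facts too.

24

Round 1 — rule 2, rule 9, rule 10, rule 12, derive deploy_stage, run_unit, cache_hit, cond_5.
Round 2 — rule 5, rule 11, derive gen_docs, compile_b.
Round 3 — rule 4, derive deploy_prod.
Round 4 — rule 8, derive format_ok.
Round 5 — rule 6, derive cond_3.
Round 6 — rule 7, derive cond_4.
Closure: {artifact_signed, cache_hit, cache_stale, compile_a, compile_b, compile_c, cond_3, cond_4, cond_5, deploy_prod, deploy_stage, format_ok, gen_docs, hdr_changed, link_bin, link_lib, lint_clean, publish_ok, rollback_ready, run_integ, run_unit, src_changed, tag_release, tests_changed} — 24 facts.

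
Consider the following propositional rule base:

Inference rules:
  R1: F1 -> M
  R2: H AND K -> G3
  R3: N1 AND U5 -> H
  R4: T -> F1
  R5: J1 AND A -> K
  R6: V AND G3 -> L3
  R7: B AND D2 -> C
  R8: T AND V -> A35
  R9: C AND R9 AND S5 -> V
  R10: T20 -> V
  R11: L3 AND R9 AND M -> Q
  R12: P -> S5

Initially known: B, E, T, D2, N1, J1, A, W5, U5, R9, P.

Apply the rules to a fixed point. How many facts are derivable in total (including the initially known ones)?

[1] R3 [N1 AND U5 -> H]; R4 [T -> F1]; R5 [J1 AND A -> K]; R7 [B AND D2 -> C]; R12 [P -> S5]. ⇒ new: H, F1, K, C, S5.
[2] R1 [F1 -> M]; R2 [H AND K -> G3]; R9 [C AND R9 AND S5 -> V]. ⇒ new: M, G3, V.
[3] R6 [V AND G3 -> L3]; R8 [T AND V -> A35]. ⇒ new: L3, A35.
[4] R11 [L3 AND R9 AND M -> Q]. ⇒ new: Q.
Closure: {A, A35, B, C, D2, E, F1, G3, H, J1, K, L3, M, N1, P, Q, R9, S5, T, U5, V, W5} — 22 facts.

22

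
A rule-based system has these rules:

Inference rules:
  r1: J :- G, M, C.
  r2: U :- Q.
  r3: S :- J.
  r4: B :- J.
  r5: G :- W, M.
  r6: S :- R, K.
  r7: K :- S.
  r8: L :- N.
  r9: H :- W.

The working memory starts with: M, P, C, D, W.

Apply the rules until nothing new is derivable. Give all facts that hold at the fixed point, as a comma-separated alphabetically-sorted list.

B, C, D, G, H, J, K, M, P, S, W

Round 1 fires r5, r9, giving G, H.
Round 2 fires r1, giving J.
Round 3 fires r3, r4, giving S, B.
Round 4 fires r7, giving K.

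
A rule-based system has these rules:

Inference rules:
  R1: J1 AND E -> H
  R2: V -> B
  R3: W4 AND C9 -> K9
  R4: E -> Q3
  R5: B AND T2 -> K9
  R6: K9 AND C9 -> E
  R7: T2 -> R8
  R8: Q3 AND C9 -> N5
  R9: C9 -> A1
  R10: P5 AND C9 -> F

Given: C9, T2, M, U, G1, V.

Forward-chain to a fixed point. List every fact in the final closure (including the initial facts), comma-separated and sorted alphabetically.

A1, B, C9, E, G1, K9, M, N5, Q3, R8, T2, U, V

[1] R2 [V -> B]; R7 [T2 -> R8]; R9 [C9 -> A1]. ⇒ new: B, R8, A1.
[2] R5 [B AND T2 -> K9]. ⇒ new: K9.
[3] R6 [K9 AND C9 -> E]. ⇒ new: E.
[4] R4 [E -> Q3]. ⇒ new: Q3.
[5] R8 [Q3 AND C9 -> N5]. ⇒ new: N5.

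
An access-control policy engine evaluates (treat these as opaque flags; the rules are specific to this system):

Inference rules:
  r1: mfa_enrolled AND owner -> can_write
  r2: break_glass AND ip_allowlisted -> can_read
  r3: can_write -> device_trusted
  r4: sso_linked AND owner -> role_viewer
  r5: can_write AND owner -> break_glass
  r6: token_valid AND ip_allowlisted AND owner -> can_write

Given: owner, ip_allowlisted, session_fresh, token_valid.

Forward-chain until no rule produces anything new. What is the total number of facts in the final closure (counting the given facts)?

8

Round 1 fires r6, giving can_write.
Round 2 fires r3, r5, giving device_trusted, break_glass.
Round 3 fires r2, giving can_read.
Closure: {break_glass, can_read, can_write, device_trusted, ip_allowlisted, owner, session_fresh, token_valid} — 8 facts.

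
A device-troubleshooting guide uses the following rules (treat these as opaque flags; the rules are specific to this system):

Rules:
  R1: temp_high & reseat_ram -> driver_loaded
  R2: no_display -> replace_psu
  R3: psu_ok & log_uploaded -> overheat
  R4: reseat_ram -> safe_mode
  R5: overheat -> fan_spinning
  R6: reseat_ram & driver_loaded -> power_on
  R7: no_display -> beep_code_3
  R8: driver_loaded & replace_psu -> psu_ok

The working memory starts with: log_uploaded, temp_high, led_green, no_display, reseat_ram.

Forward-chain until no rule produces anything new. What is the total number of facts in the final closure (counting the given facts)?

13

Round 1: R1 [temp_high & reseat_ram -> driver_loaded]; R2 [no_display -> replace_psu]; R4 [reseat_ram -> safe_mode]; R7 [no_display -> beep_code_3]. Adds driver_loaded, replace_psu, safe_mode, beep_code_3.
Round 2: R6 [reseat_ram & driver_loaded -> power_on]; R8 [driver_loaded & replace_psu -> psu_ok]. Adds power_on, psu_ok.
Round 3: R3 [psu_ok & log_uploaded -> overheat]. Adds overheat.
Round 4: R5 [overheat -> fan_spinning]. Adds fan_spinning.
Closure: {beep_code_3, driver_loaded, fan_spinning, led_green, log_uploaded, no_display, overheat, power_on, psu_ok, replace_psu, reseat_ram, safe_mode, temp_high} — 13 facts.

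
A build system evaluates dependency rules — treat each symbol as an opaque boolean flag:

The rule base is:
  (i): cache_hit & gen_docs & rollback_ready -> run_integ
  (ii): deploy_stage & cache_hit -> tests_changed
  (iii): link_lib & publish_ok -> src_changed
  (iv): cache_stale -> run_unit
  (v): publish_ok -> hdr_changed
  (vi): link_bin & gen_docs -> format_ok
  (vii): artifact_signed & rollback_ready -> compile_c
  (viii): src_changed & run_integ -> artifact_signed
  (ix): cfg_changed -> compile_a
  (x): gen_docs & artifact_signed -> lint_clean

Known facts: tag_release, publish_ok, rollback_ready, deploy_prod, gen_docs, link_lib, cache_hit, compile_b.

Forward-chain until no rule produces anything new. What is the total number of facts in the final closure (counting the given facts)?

14

Round 1: (i) [cache_hit & gen_docs & rollback_ready -> run_integ]; (iii) [link_lib & publish_ok -> src_changed]; (v) [publish_ok -> hdr_changed]. New: run_integ, src_changed, hdr_changed.
Round 2: (viii) [src_changed & run_integ -> artifact_signed]. New: artifact_signed.
Round 3: (vii) [artifact_signed & rollback_ready -> compile_c]; (x) [gen_docs & artifact_signed -> lint_clean]. New: compile_c, lint_clean.
Closure: {artifact_signed, cache_hit, compile_b, compile_c, deploy_prod, gen_docs, hdr_changed, link_lib, lint_clean, publish_ok, rollback_ready, run_integ, src_changed, tag_release} — 14 facts.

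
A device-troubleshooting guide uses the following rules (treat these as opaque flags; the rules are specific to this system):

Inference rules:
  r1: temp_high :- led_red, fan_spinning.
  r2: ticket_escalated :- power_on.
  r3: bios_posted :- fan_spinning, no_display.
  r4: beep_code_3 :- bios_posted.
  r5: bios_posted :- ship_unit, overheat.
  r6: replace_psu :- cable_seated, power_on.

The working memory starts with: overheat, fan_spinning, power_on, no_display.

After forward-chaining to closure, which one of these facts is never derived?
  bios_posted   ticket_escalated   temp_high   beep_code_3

temp_high

[1] r2 [ticket_escalated :- power_on.]; r3 [bios_posted :- fan_spinning, no_display.]. ⇒ new: ticket_escalated, bios_posted.
[2] r4 [beep_code_3 :- bios_posted.]. ⇒ new: beep_code_3.
Derived: bios_posted (round 1), ticket_escalated (round 1), beep_code_3 (round 2). temp_high never appears in any round.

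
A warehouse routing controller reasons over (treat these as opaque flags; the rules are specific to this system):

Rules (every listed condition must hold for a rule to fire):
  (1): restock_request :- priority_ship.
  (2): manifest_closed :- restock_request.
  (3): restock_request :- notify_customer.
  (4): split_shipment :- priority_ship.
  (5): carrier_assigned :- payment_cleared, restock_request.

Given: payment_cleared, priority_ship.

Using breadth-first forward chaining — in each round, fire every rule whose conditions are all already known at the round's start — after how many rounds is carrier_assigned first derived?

[1] (1) [restock_request :- priority_ship.]; (4) [split_shipment :- priority_ship.]. ⇒ new: restock_request, split_shipment.
[2] (2) [manifest_closed :- restock_request.]; (5) [carrier_assigned :- payment_cleared, restock_request.]. ⇒ new: manifest_closed, carrier_assigned.
carrier_assigned first appears in round 2.

2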